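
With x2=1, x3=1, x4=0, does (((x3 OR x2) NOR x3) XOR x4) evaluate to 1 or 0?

Substituting: (((1 OR 1) NOR 1) XOR 0)
= 0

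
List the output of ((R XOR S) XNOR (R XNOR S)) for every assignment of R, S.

R | S | Output
--------------
0 | 0 | 0
0 | 1 | 0
1 | 0 | 0
1 | 1 | 0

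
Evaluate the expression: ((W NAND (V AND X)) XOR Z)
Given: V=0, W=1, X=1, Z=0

Substituting: ((1 NAND (0 AND 1)) XOR 0)
= 1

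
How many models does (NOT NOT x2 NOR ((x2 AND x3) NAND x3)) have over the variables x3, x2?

No assignment satisfies the expression.
Count: 0 out of 4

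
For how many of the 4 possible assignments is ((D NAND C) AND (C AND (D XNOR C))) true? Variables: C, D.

No assignment satisfies the expression.
Count: 0 out of 4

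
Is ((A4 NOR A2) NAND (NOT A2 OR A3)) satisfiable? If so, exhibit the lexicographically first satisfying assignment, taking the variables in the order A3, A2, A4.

A3=0, A2=0, A4=1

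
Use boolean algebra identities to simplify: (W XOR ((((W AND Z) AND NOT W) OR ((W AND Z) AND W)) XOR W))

By XOR self-cancellation ((E XOR v) XOR v = E) then distribution ((E AND v) OR (E AND NOT v) = E):
= (W AND Z)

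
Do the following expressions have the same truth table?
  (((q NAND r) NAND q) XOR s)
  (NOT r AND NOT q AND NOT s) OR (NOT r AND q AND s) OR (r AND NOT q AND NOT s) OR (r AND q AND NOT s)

Yes, they are equivalent — the two output columns agree on all 8 assignments:
r | q | s | Expression 1 | Expression 2
---------------------------------------
0 | 0 | 0 | 1 | 1
0 | 0 | 1 | 0 | 0
0 | 1 | 0 | 0 | 0
0 | 1 | 1 | 1 | 1
1 | 0 | 0 | 1 | 1
1 | 0 | 1 | 0 | 0
1 | 1 | 0 | 1 | 1
1 | 1 | 1 | 0 | 0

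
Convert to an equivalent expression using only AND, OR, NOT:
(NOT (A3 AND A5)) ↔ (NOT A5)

((NOT (A3 AND A5)) AND (NOT A5)) OR ((A3 AND A5) AND A5)
(Biconditional = both true or both false)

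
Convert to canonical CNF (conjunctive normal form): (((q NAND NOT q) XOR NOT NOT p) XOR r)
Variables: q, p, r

(q OR p OR NOT r) AND (q OR NOT p OR r) AND (NOT q OR p OR NOT r) AND (NOT q OR NOT p OR r)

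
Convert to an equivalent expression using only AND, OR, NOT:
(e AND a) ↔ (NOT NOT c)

((e AND a) AND (NOT NOT c)) OR (NOT (e AND a) AND NOT c)
(Biconditional = both true or both false)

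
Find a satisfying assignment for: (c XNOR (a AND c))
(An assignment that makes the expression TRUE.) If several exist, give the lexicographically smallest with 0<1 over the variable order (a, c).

a=0, c=0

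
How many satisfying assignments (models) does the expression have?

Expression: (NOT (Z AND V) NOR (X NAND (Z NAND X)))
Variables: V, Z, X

No assignment satisfies the expression.
Count: 0 out of 8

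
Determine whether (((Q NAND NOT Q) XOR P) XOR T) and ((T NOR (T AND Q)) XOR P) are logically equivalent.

Yes, they are equivalent — the two output columns agree on all 8 assignments:
Q | P | T | Expression 1 | Expression 2
---------------------------------------
0 | 0 | 0 | 1 | 1
0 | 0 | 1 | 0 | 0
0 | 1 | 0 | 0 | 0
0 | 1 | 1 | 1 | 1
1 | 0 | 0 | 1 | 1
1 | 0 | 1 | 0 | 0
1 | 1 | 0 | 0 | 0
1 | 1 | 1 | 1 | 1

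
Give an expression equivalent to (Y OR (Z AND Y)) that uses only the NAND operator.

((Y NAND Y) NAND (((Z NAND Y) NAND (Z NAND Y)) NAND ((Z NAND Y) NAND (Z NAND Y))))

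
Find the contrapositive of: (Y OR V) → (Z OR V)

Contrapositive: NOT (Z OR V) → NOT (Y OR V)
Note: A statement and its contrapositive are logically equivalent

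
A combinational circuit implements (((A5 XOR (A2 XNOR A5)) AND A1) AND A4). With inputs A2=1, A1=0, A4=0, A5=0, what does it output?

Substituting: (((0 XOR (1 XNOR 0)) AND 0) AND 0)
= 0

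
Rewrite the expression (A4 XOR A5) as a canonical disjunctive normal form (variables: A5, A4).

(NOT A5 AND A4) OR (A5 AND NOT A4)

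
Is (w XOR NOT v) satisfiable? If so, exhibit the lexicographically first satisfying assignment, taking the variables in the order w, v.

w=0, v=0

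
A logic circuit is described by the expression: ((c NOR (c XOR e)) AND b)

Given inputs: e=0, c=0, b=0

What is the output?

Substituting: ((0 NOR (0 XOR 0)) AND 0)
= 0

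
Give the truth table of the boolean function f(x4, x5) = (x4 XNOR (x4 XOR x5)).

x4 | x5 | Output
----------------
0 | 0 | 1
0 | 1 | 0
1 | 0 | 1
1 | 1 | 0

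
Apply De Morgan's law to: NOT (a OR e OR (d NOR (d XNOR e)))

NOT a AND NOT e AND NOT (d NOR (d XNOR e))
De Morgan's: NOT(OR of terms) = AND of negations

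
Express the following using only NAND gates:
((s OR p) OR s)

((((s NAND s) NAND (p NAND p)) NAND ((s NAND s) NAND (p NAND p))) NAND (s NAND s))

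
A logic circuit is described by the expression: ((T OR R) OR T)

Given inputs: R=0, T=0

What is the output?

Substituting: ((0 OR 0) OR 0)
= 0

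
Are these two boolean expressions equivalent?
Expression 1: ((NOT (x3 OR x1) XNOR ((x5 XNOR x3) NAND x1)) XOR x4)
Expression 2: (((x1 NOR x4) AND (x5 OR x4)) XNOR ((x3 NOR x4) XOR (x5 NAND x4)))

No. Counterexample: with x5=0, x1=0, x4=1, x3=1, Expression 1 = 1 but Expression 2 = 0.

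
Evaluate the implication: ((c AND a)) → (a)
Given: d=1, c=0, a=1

Antecedent ((c AND a)) = 0; consequent (a) = 1.
0 → 1 = 1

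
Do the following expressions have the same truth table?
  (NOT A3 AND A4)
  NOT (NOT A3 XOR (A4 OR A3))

Yes, they are equivalent — the two output columns agree on all 4 assignments:
A3 | A4 | Expression 1 | Expression 2
-------------------------------------
0 | 0 | 0 | 0
0 | 1 | 1 | 1
1 | 0 | 0 | 0
1 | 1 | 0 | 0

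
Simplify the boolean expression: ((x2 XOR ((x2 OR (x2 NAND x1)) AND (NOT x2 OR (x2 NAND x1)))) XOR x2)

By XOR self-cancellation ((E XOR v) XOR v = E) then distribution ((E OR v) AND (E OR NOT v) = E):
= (x2 NAND x1)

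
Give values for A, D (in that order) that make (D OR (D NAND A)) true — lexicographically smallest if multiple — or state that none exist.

A=0, D=0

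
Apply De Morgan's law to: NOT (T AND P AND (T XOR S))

NOT T OR NOT P OR NOT (T XOR S)
De Morgan's: NOT(AND of terms) = OR of negations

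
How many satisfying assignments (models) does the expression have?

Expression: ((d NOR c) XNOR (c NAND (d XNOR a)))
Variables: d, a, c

Satisfying assignments: (0,0,0), (0,0,1), (0,1,0), (1,1,1)
Count: 4 out of 8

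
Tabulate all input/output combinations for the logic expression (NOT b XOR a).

b | a | Output
--------------
0 | 0 | 1
0 | 1 | 0
1 | 0 | 0
1 | 1 | 1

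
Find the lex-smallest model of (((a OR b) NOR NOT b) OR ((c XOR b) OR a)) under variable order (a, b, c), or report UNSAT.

a=0, b=0, c=1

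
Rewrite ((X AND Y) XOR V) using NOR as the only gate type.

((((((X NOR X) NOR (Y NOR Y)) NOR V) NOR (((X NOR X) NOR (Y NOR Y)) NOR V)) NOR ((((X NOR X) NOR (Y NOR Y)) NOR V) NOR (((X NOR X) NOR (Y NOR Y)) NOR V))) NOR ((((((X NOR X) NOR (Y NOR Y)) NOR ((X NOR X) NOR (Y NOR Y))) NOR (V NOR V)) NOR ((((X NOR X) NOR (Y NOR Y)) NOR ((X NOR X) NOR (Y NOR Y))) NOR (V NOR V))) NOR (((((X NOR X) NOR (Y NOR Y)) NOR ((X NOR X) NOR (Y NOR Y))) NOR (V NOR V)) NOR ((((X NOR X) NOR (Y NOR Y)) NOR ((X NOR X) NOR (Y NOR Y))) NOR (V NOR V)))))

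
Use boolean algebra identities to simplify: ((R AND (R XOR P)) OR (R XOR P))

By absorption (E OR (E AND v) = E):
= (R XOR P)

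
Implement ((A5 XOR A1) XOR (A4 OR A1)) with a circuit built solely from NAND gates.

((((A5 NAND (A5 NAND A1)) NAND (A1 NAND (A5 NAND A1))) NAND (((A5 NAND (A5 NAND A1)) NAND (A1 NAND (A5 NAND A1))) NAND ((A4 NAND A4) NAND (A1 NAND A1)))) NAND (((A4 NAND A4) NAND (A1 NAND A1)) NAND (((A5 NAND (A5 NAND A1)) NAND (A1 NAND (A5 NAND A1))) NAND ((A4 NAND A4) NAND (A1 NAND A1)))))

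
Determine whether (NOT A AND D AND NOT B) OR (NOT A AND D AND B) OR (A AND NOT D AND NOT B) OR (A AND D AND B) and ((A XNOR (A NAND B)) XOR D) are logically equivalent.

Yes, they are equivalent — the two output columns agree on all 8 assignments:
A | D | B | Expression 1 | Expression 2
---------------------------------------
0 | 0 | 0 | 0 | 0
0 | 0 | 1 | 0 | 0
0 | 1 | 0 | 1 | 1
0 | 1 | 1 | 1 | 1
1 | 0 | 0 | 1 | 1
1 | 0 | 1 | 0 | 0
1 | 1 | 0 | 0 | 0
1 | 1 | 1 | 1 | 1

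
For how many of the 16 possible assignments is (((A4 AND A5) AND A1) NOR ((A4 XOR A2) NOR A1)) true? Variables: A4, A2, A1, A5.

Satisfying assignments: (0,0,1,0), (0,0,1,1), (0,1,0,0), (0,1,0,1), (0,1,1,0), (0,1,1,1), (1,0,0,0), (1,0,0,1), (1,0,1,0), (1,1,1,0)
Count: 10 out of 16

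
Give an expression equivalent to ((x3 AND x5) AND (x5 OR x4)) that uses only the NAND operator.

((((x3 NAND x5) NAND (x3 NAND x5)) NAND ((x5 NAND x5) NAND (x4 NAND x4))) NAND (((x3 NAND x5) NAND (x3 NAND x5)) NAND ((x5 NAND x5) NAND (x4 NAND x4))))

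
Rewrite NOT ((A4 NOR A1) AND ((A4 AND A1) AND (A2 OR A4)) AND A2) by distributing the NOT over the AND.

NOT (A4 NOR A1) OR NOT ((A4 AND A1) AND (A2 OR A4)) OR NOT A2
De Morgan's: NOT(AND of terms) = OR of negations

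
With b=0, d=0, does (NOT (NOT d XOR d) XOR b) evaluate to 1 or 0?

Substituting: (NOT (NOT 0 XOR 0) XOR 0)
= 0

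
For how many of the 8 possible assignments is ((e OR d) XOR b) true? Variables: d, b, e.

Satisfying assignments: (0,0,1), (0,1,0), (1,0,0), (1,0,1)
Count: 4 out of 8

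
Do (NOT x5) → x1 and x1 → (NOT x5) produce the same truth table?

No, Converse is not equivalent to original (counterexample: x5=0, x1=0)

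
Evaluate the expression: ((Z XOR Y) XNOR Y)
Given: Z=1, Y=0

Substituting: ((1 XOR 0) XNOR 0)
= 0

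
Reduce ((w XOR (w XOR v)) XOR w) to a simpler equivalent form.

By XOR self-cancellation ((E XOR v) XOR v = E):
= (w XOR v)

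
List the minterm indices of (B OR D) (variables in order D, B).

Σm(1, 2, 3) = (NOT D AND B) OR (D AND NOT B) OR (D AND B)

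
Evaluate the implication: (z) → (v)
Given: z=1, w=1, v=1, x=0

Antecedent (z) = 1; consequent (v) = 1.
1 → 1 = 1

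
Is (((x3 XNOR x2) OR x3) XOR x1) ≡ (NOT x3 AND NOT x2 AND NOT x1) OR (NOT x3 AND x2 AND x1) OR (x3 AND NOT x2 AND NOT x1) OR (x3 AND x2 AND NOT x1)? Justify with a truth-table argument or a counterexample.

Yes, they are equivalent — the two output columns agree on all 8 assignments:
x3 | x2 | x1 | Expression 1 | Expression 2
------------------------------------------
0 | 0 | 0 | 1 | 1
0 | 0 | 1 | 0 | 0
0 | 1 | 0 | 0 | 0
0 | 1 | 1 | 1 | 1
1 | 0 | 0 | 1 | 1
1 | 0 | 1 | 0 | 0
1 | 1 | 0 | 1 | 1
1 | 1 | 1 | 0 | 0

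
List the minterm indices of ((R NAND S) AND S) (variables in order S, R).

Σm(2) = (S AND NOT R)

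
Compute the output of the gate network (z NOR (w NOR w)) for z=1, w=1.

Substituting: (1 NOR (1 NOR 1))
= 0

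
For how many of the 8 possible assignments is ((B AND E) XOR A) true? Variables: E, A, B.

Satisfying assignments: (0,1,0), (0,1,1), (1,0,1), (1,1,0)
Count: 4 out of 8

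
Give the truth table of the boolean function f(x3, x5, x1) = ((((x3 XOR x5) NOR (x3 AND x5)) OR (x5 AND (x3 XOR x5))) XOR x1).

x3 | x5 | x1 | Output
---------------------
0 | 0 | 0 | 1
0 | 0 | 1 | 0
0 | 1 | 0 | 1
0 | 1 | 1 | 0
1 | 0 | 0 | 0
1 | 0 | 1 | 1
1 | 1 | 0 | 0
1 | 1 | 1 | 1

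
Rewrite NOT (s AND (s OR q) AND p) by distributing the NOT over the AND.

NOT s OR NOT (s OR q) OR NOT p
De Morgan's: NOT(AND of terms) = OR of negations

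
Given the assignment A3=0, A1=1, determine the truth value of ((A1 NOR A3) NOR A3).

Substituting: ((1 NOR 0) NOR 0)
= 1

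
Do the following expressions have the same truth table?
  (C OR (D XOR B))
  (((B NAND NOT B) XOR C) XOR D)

No. Counterexample: with C=0, B=0, D=0, Expression 1 = 0 but Expression 2 = 1.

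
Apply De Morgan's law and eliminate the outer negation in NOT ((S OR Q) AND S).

NOT (S OR Q) OR NOT S
De Morgan's: NOT(AND of terms) = OR of negations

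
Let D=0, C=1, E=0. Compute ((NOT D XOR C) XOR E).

Substituting: ((NOT 0 XOR 1) XOR 0)
= 0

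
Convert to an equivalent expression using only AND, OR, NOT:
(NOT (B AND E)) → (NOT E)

(B AND E) OR (NOT E)
(Implication elimination: A → B = NOT A OR B)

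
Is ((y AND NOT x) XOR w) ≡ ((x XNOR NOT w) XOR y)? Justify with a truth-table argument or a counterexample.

No. Counterexample: with y=0, w=0, x=1, Expression 1 = 0 but Expression 2 = 1.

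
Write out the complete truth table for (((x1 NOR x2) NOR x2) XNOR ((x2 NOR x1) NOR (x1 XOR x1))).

x2 | x1 | Output
----------------
0 | 0 | 1
0 | 1 | 1
1 | 0 | 0
1 | 1 | 0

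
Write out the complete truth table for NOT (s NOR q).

s | q | Output
--------------
0 | 0 | 0
0 | 1 | 1
1 | 0 | 1
1 | 1 | 1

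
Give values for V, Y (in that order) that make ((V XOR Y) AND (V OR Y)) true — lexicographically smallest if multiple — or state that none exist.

V=0, Y=1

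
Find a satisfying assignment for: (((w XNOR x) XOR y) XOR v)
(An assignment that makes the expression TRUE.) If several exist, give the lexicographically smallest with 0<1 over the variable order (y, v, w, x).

y=0, v=0, w=0, x=0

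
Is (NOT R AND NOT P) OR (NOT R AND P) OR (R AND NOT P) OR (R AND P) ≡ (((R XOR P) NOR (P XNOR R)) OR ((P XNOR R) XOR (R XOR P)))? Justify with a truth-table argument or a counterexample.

Yes, they are equivalent — the two output columns agree on all 4 assignments:
R | P | Expression 1 | Expression 2
-----------------------------------
0 | 0 | 1 | 1
0 | 1 | 1 | 1
1 | 0 | 1 | 1
1 | 1 | 1 | 1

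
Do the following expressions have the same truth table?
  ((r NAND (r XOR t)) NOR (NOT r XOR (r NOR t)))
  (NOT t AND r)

Yes, they are equivalent — the two output columns agree on all 4 assignments:
t | r | Expression 1 | Expression 2
-----------------------------------
0 | 0 | 0 | 0
0 | 1 | 1 | 1
1 | 0 | 0 | 0
1 | 1 | 0 | 0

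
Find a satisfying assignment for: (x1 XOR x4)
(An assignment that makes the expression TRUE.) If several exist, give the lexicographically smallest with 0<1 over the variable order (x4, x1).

x4=0, x1=1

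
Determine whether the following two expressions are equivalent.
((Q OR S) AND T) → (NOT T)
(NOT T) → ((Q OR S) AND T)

No, Converse is not equivalent to original (counterexample: T=0, Q=0, S=0)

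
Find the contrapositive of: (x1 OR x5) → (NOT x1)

Contrapositive: x1 → NOT (x1 OR x5)
Note: A statement and its contrapositive are logically equivalent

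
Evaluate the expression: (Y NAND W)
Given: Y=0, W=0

Substituting: (0 NAND 0)
= 1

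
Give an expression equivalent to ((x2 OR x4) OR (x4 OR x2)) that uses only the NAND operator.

((((x2 NAND x2) NAND (x4 NAND x4)) NAND ((x2 NAND x2) NAND (x4 NAND x4))) NAND (((x4 NAND x4) NAND (x2 NAND x2)) NAND ((x4 NAND x4) NAND (x2 NAND x2))))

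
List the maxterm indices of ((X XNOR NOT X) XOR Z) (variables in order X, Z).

ΠM(0, 2) = (X OR Z) AND (NOT X OR Z)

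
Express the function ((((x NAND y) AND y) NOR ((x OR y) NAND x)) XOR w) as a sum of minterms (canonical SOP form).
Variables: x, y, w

Σm(1, 3, 4, 6) = (NOT x AND NOT y AND w) OR (NOT x AND y AND w) OR (x AND NOT y AND NOT w) OR (x AND y AND NOT w)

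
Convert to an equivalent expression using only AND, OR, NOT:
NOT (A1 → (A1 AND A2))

A1 AND NOT (A1 AND A2)
(Negated implication: NOT(A → B) = A AND NOT B)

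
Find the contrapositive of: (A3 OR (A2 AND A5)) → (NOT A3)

Contrapositive: A3 → NOT (A3 OR (A2 AND A5))
Note: A statement and its contrapositive are logically equivalent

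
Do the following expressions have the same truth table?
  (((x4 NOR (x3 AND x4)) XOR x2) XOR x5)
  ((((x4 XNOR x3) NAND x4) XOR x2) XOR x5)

No. Counterexample: with x4=1, x2=0, x5=0, x3=0, Expression 1 = 0 but Expression 2 = 1.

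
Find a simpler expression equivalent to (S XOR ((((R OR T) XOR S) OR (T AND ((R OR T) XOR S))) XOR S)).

By XOR self-cancellation ((E XOR v) XOR v = E) then absorption (E OR (E AND v) = E):
= ((R OR T) XOR S)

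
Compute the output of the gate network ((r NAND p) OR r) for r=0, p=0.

Substituting: ((0 NAND 0) OR 0)
= 1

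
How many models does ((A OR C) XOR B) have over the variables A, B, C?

Satisfying assignments: (0,0,1), (0,1,0), (1,0,0), (1,0,1)
Count: 4 out of 8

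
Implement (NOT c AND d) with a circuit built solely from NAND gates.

(((c NAND c) NAND d) NAND ((c NAND c) NAND d))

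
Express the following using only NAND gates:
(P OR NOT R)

((P NAND P) NAND ((R NAND R) NAND (R NAND R)))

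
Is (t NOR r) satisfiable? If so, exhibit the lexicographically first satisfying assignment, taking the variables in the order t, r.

t=0, r=0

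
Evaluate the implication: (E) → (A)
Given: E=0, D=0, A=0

Antecedent (E) = 0; consequent (A) = 0.
0 → 0 = 1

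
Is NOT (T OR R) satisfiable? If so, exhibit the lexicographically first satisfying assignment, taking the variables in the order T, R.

T=0, R=0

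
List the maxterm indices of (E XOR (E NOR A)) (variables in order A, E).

ΠM(2) = (NOT A OR E)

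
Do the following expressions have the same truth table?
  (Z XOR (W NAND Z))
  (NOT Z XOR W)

No. Counterexample: with Z=0, W=1, Expression 1 = 1 but Expression 2 = 0.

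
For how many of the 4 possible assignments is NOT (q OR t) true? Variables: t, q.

Satisfying assignments: (0,0)
Count: 1 out of 4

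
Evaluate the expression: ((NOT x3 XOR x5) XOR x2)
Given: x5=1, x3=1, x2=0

Substituting: ((NOT 1 XOR 1) XOR 0)
= 1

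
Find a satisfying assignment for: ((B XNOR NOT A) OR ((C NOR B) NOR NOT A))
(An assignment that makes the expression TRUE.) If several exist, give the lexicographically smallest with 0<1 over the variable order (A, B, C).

A=0, B=1, C=0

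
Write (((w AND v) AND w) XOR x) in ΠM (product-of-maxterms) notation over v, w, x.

ΠM(0, 2, 4, 7) = (v OR w OR x) AND (v OR NOT w OR x) AND (NOT v OR w OR x) AND (NOT v OR NOT w OR NOT x)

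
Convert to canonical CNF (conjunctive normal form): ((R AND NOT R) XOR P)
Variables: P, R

(P OR R) AND (P OR NOT R)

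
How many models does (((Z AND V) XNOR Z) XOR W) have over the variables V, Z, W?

Satisfying assignments: (0,0,0), (0,1,1), (1,0,0), (1,1,0)
Count: 4 out of 8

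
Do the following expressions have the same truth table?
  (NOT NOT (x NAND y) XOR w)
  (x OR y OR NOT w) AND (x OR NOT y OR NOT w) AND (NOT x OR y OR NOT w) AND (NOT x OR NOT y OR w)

Yes, they are equivalent — the two output columns agree on all 8 assignments:
x | y | w | Expression 1 | Expression 2
---------------------------------------
0 | 0 | 0 | 1 | 1
0 | 0 | 1 | 0 | 0
0 | 1 | 0 | 1 | 1
0 | 1 | 1 | 0 | 0
1 | 0 | 0 | 1 | 1
1 | 0 | 1 | 0 | 0
1 | 1 | 0 | 0 | 0
1 | 1 | 1 | 1 | 1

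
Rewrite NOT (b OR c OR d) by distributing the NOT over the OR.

NOT b AND NOT c AND NOT d
De Morgan's: NOT(OR of terms) = AND of negations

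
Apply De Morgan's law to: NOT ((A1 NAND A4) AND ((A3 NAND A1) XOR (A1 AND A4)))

NOT (A1 NAND A4) OR NOT ((A3 NAND A1) XOR (A1 AND A4))
De Morgan's: NOT(AND of terms) = OR of negations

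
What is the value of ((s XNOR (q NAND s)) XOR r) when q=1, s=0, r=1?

Substituting: ((0 XNOR (1 NAND 0)) XOR 1)
= 1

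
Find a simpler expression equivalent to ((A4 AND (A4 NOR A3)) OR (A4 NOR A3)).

By absorption (E OR (E AND v) = E):
= (A4 NOR A3)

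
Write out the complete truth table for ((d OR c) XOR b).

c | d | b | Output
------------------
0 | 0 | 0 | 0
0 | 0 | 1 | 1
0 | 1 | 0 | 1
0 | 1 | 1 | 0
1 | 0 | 0 | 1
1 | 0 | 1 | 0
1 | 1 | 0 | 1
1 | 1 | 1 | 0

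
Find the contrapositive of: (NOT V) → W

Contrapositive: NOT W → V
Note: A statement and its contrapositive are logically equivalent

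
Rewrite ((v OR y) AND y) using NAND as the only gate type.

((((v NAND v) NAND (y NAND y)) NAND y) NAND (((v NAND v) NAND (y NAND y)) NAND y))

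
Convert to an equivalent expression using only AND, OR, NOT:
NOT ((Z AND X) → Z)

(Z AND X) AND NOT Z
(Negated implication: NOT(A → B) = A AND NOT B)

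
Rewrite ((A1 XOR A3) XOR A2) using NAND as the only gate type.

((((A1 NAND (A1 NAND A3)) NAND (A3 NAND (A1 NAND A3))) NAND (((A1 NAND (A1 NAND A3)) NAND (A3 NAND (A1 NAND A3))) NAND A2)) NAND (A2 NAND (((A1 NAND (A1 NAND A3)) NAND (A3 NAND (A1 NAND A3))) NAND A2)))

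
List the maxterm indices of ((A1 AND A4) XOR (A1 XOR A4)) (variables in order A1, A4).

ΠM(0) = (A1 OR A4)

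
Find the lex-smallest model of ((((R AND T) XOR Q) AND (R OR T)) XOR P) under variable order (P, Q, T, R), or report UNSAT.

P=0, Q=0, T=1, R=1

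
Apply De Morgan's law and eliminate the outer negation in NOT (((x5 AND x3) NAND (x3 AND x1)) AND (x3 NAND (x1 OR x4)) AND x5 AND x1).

NOT ((x5 AND x3) NAND (x3 AND x1)) OR NOT (x3 NAND (x1 OR x4)) OR NOT x5 OR NOT x1
De Morgan's: NOT(AND of terms) = OR of negations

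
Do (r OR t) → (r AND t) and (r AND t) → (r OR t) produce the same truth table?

No, Converse is not equivalent to original (counterexample: t=0, r=1)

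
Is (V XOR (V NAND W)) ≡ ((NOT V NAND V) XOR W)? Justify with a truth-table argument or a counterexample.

No. Counterexample: with V=0, W=1, Expression 1 = 1 but Expression 2 = 0.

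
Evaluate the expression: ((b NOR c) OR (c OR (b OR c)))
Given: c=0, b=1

Substituting: ((1 NOR 0) OR (0 OR (1 OR 0)))
= 1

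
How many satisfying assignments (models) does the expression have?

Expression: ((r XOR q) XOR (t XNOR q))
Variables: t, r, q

Satisfying assignments: (0,0,0), (0,0,1), (1,1,0), (1,1,1)
Count: 4 out of 8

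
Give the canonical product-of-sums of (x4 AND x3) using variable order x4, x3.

ΠM(0, 1, 2) = (x4 OR x3) AND (x4 OR NOT x3) AND (NOT x4 OR x3)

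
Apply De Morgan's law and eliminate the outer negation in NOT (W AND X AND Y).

NOT W OR NOT X OR NOT Y
De Morgan's: NOT(AND of terms) = OR of negations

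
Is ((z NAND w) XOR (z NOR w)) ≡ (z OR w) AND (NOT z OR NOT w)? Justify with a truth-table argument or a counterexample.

Yes, they are equivalent — the two output columns agree on all 4 assignments:
z | w | Expression 1 | Expression 2
-----------------------------------
0 | 0 | 0 | 0
0 | 1 | 1 | 1
1 | 0 | 1 | 1
1 | 1 | 0 | 0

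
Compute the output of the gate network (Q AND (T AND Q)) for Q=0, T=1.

Substituting: (0 AND (1 AND 0))
= 0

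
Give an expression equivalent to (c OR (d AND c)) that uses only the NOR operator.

((c NOR ((d NOR d) NOR (c NOR c))) NOR (c NOR ((d NOR d) NOR (c NOR c))))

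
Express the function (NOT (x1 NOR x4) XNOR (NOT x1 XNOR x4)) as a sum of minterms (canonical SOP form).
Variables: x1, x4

Σm(0, 1, 2) = (NOT x1 AND NOT x4) OR (NOT x1 AND x4) OR (x1 AND NOT x4)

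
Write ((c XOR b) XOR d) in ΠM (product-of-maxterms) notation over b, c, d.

ΠM(0, 3, 5, 6) = (b OR c OR d) AND (b OR NOT c OR NOT d) AND (NOT b OR c OR NOT d) AND (NOT b OR NOT c OR d)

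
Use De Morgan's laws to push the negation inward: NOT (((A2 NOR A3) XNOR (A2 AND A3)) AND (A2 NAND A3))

NOT ((A2 NOR A3) XNOR (A2 AND A3)) OR NOT (A2 NAND A3)
De Morgan's: NOT(AND of terms) = OR of negations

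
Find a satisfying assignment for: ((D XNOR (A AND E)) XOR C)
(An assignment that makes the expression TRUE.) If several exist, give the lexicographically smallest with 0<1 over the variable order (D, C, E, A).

D=0, C=0, E=0, A=0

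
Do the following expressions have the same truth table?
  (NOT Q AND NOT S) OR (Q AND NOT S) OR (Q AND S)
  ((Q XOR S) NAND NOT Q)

Yes, they are equivalent — the two output columns agree on all 4 assignments:
Q | S | Expression 1 | Expression 2
-----------------------------------
0 | 0 | 1 | 1
0 | 1 | 0 | 0
1 | 0 | 1 | 1
1 | 1 | 1 | 1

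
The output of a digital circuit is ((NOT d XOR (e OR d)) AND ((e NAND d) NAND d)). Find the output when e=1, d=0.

Substituting: ((NOT 0 XOR (1 OR 0)) AND ((1 NAND 0) NAND 0))
= 0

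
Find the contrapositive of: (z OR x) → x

Contrapositive: NOT x → NOT (z OR x)
Note: A statement and its contrapositive are logically equivalent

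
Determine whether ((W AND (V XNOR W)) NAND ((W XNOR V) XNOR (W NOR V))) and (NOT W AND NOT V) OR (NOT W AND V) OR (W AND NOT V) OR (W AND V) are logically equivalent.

Yes, they are equivalent — the two output columns agree on all 4 assignments:
W | V | Expression 1 | Expression 2
-----------------------------------
0 | 0 | 1 | 1
0 | 1 | 1 | 1
1 | 0 | 1 | 1
1 | 1 | 1 | 1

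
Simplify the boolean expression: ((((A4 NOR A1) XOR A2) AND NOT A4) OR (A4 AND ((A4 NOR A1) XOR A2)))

By distribution ((E AND v) OR (E AND NOT v) = E):
= ((A4 NOR A1) XOR A2)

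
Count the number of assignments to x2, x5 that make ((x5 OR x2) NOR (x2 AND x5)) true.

Satisfying assignments: (0,0)
Count: 1 out of 4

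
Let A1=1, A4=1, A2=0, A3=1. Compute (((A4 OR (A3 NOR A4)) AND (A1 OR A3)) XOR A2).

Substituting: (((1 OR (1 NOR 1)) AND (1 OR 1)) XOR 0)
= 1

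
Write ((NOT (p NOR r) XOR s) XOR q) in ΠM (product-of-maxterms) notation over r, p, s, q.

ΠM(0, 3, 5, 6, 9, 10, 13, 14) = (r OR p OR s OR q) AND (r OR p OR NOT s OR NOT q) AND (r OR NOT p OR s OR NOT q) AND (r OR NOT p OR NOT s OR q) AND (NOT r OR p OR s OR NOT q) AND (NOT r OR p OR NOT s OR q) AND (NOT r OR NOT p OR s OR NOT q) AND (NOT r OR NOT p OR NOT s OR q)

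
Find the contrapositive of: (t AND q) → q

Contrapositive: NOT q → NOT (t AND q)
Note: A statement and its contrapositive are logically equivalent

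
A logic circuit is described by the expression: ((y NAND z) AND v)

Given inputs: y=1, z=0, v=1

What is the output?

Substituting: ((1 NAND 0) AND 1)
= 1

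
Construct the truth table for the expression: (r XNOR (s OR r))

r | s | Output
--------------
0 | 0 | 1
0 | 1 | 0
1 | 0 | 1
1 | 1 | 1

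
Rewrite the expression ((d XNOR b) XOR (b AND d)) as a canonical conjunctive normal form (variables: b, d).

(b OR NOT d) AND (NOT b OR d) AND (NOT b OR NOT d)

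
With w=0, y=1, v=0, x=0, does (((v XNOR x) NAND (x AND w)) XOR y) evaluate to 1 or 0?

Substituting: (((0 XNOR 0) NAND (0 AND 0)) XOR 1)
= 0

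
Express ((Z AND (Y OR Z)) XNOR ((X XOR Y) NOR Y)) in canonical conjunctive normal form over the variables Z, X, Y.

(Z OR X OR Y) AND (NOT Z OR X OR NOT Y) AND (NOT Z OR NOT X OR Y) AND (NOT Z OR NOT X OR NOT Y)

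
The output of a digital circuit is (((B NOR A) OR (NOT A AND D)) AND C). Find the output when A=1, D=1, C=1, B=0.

Substituting: (((0 NOR 1) OR (NOT 1 AND 1)) AND 1)
= 0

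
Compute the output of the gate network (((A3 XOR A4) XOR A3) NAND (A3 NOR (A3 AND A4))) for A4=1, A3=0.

Substituting: (((0 XOR 1) XOR 0) NAND (0 NOR (0 AND 1)))
= 0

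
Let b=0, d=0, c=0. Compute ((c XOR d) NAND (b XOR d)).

Substituting: ((0 XOR 0) NAND (0 XOR 0))
= 1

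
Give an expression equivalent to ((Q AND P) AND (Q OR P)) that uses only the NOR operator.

((((Q NOR Q) NOR (P NOR P)) NOR ((Q NOR Q) NOR (P NOR P))) NOR (((Q NOR P) NOR (Q NOR P)) NOR ((Q NOR P) NOR (Q NOR P))))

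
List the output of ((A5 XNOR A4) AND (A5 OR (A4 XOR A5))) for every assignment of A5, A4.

A5 | A4 | Output
----------------
0 | 0 | 0
0 | 1 | 0
1 | 0 | 0
1 | 1 | 1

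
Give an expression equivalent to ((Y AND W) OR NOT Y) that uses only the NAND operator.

((((Y NAND W) NAND (Y NAND W)) NAND ((Y NAND W) NAND (Y NAND W))) NAND ((Y NAND Y) NAND (Y NAND Y)))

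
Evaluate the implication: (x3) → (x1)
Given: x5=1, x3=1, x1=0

Antecedent (x3) = 1; consequent (x1) = 0.
1 → 0 = 0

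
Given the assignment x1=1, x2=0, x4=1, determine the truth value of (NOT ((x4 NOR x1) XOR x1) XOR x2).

Substituting: (NOT ((1 NOR 1) XOR 1) XOR 0)
= 0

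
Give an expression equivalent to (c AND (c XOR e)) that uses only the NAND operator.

((c NAND ((c NAND (c NAND e)) NAND (e NAND (c NAND e)))) NAND (c NAND ((c NAND (c NAND e)) NAND (e NAND (c NAND e)))))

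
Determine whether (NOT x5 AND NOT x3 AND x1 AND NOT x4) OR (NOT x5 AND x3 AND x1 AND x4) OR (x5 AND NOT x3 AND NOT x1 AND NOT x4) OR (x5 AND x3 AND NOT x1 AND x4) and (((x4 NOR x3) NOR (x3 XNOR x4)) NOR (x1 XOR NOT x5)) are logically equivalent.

Yes, they are equivalent — the two output columns agree on all 16 assignments:
x5 | x3 | x1 | x4 | Expression 1 | Expression 2
-----------------------------------------------
0 | 0 | 0 | 0 | 0 | 0
0 | 0 | 0 | 1 | 0 | 0
0 | 0 | 1 | 0 | 1 | 1
0 | 0 | 1 | 1 | 0 | 0
0 | 1 | 0 | 0 | 0 | 0
0 | 1 | 0 | 1 | 0 | 0
0 | 1 | 1 | 0 | 0 | 0
0 | 1 | 1 | 1 | 1 | 1
1 | 0 | 0 | 0 | 1 | 1
1 | 0 | 0 | 1 | 0 | 0
1 | 0 | 1 | 0 | 0 | 0
1 | 0 | 1 | 1 | 0 | 0
1 | 1 | 0 | 0 | 0 | 0
1 | 1 | 0 | 1 | 1 | 1
1 | 1 | 1 | 0 | 0 | 0
1 | 1 | 1 | 1 | 0 | 0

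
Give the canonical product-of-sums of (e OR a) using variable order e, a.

ΠM(0) = (e OR a)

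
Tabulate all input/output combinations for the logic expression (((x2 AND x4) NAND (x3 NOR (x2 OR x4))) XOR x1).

x1 | x4 | x3 | x2 | Output
--------------------------
0 | 0 | 0 | 0 | 1
0 | 0 | 0 | 1 | 1
0 | 0 | 1 | 0 | 1
0 | 0 | 1 | 1 | 1
0 | 1 | 0 | 0 | 1
0 | 1 | 0 | 1 | 1
0 | 1 | 1 | 0 | 1
0 | 1 | 1 | 1 | 1
1 | 0 | 0 | 0 | 0
1 | 0 | 0 | 1 | 0
1 | 0 | 1 | 0 | 0
1 | 0 | 1 | 1 | 0
1 | 1 | 0 | 0 | 0
1 | 1 | 0 | 1 | 0
1 | 1 | 1 | 0 | 0
1 | 1 | 1 | 1 | 0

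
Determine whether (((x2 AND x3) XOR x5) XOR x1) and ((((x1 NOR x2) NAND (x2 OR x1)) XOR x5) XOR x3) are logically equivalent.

No. Counterexample: with x2=0, x5=0, x3=0, x1=0, Expression 1 = 0 but Expression 2 = 1.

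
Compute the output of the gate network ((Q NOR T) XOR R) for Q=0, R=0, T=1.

Substituting: ((0 NOR 1) XOR 0)
= 0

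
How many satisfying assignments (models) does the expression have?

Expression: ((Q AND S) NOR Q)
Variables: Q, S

Satisfying assignments: (0,0), (0,1)
Count: 2 out of 4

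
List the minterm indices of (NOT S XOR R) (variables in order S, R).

Σm(0, 3) = (NOT S AND NOT R) OR (S AND R)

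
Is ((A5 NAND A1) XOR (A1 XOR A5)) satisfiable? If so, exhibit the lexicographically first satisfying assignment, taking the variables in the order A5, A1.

A5=0, A1=0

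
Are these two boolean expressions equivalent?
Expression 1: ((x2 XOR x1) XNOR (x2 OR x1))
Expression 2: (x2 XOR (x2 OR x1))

No. Counterexample: with x1=0, x2=0, Expression 1 = 1 but Expression 2 = 0.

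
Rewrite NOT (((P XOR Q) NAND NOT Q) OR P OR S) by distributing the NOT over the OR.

NOT ((P XOR Q) NAND NOT Q) AND NOT P AND NOT S
De Morgan's: NOT(OR of terms) = AND of negations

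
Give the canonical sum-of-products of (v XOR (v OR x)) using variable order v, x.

Σm(1) = (NOT v AND x)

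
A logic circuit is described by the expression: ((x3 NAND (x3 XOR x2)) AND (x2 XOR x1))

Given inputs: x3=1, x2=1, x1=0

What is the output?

Substituting: ((1 NAND (1 XOR 1)) AND (1 XOR 0))
= 1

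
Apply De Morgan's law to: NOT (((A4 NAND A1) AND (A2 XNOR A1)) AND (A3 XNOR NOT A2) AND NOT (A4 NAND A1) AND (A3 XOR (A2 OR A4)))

NOT ((A4 NAND A1) AND (A2 XNOR A1)) OR NOT (A3 XNOR NOT A2) OR (A4 NAND A1) OR NOT (A3 XOR (A2 OR A4))
De Morgan's: NOT(AND of terms) = OR of negations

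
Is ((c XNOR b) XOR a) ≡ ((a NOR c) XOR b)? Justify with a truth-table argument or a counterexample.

No. Counterexample: with b=0, c=1, a=1, Expression 1 = 1 but Expression 2 = 0.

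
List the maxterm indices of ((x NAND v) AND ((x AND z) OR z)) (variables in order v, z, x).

ΠM(0, 1, 4, 5, 7) = (v OR z OR x) AND (v OR z OR NOT x) AND (NOT v OR z OR x) AND (NOT v OR z OR NOT x) AND (NOT v OR NOT z OR NOT x)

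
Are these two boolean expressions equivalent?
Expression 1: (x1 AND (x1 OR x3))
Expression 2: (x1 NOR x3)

No. Counterexample: with x1=0, x3=0, Expression 1 = 0 but Expression 2 = 1.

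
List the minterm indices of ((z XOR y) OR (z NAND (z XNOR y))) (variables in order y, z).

Σm(0, 1, 2) = (NOT y AND NOT z) OR (NOT y AND z) OR (y AND NOT z)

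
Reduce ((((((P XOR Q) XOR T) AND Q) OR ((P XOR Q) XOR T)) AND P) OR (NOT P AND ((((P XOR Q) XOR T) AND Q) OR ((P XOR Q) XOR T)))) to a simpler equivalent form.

By distribution ((E AND v) OR (E AND NOT v) = E) then absorption (E OR (E AND v) = E):
= ((P XOR Q) XOR T)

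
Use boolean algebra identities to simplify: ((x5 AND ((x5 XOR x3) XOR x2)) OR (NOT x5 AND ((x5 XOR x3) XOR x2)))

By distribution ((E AND v) OR (E AND NOT v) = E):
= ((x5 XOR x3) XOR x2)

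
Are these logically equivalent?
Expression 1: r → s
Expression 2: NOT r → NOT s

No, Inverse is not equivalent to original (counterexample: r=0, s=1)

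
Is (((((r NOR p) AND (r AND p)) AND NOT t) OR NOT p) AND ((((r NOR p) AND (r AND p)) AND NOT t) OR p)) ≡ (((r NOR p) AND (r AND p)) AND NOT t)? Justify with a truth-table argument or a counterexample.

Yes, they are equivalent — the two output columns agree on all 8 assignments:
p | t | r | Expression 1 | Expression 2
---------------------------------------
0 | 0 | 0 | 0 | 0
0 | 0 | 1 | 0 | 0
0 | 1 | 0 | 0 | 0
0 | 1 | 1 | 0 | 0
1 | 0 | 0 | 0 | 0
1 | 0 | 1 | 0 | 0
1 | 1 | 0 | 0 | 0
1 | 1 | 1 | 0 | 0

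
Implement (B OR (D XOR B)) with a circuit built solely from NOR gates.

((B NOR ((((D NOR B) NOR (D NOR B)) NOR ((D NOR B) NOR (D NOR B))) NOR ((((D NOR D) NOR (B NOR B)) NOR ((D NOR D) NOR (B NOR B))) NOR (((D NOR D) NOR (B NOR B)) NOR ((D NOR D) NOR (B NOR B)))))) NOR (B NOR ((((D NOR B) NOR (D NOR B)) NOR ((D NOR B) NOR (D NOR B))) NOR ((((D NOR D) NOR (B NOR B)) NOR ((D NOR D) NOR (B NOR B))) NOR (((D NOR D) NOR (B NOR B)) NOR ((D NOR D) NOR (B NOR B)))))))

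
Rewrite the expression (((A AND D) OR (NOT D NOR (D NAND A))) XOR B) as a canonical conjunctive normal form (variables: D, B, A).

(D OR B OR A) AND (D OR B OR NOT A) AND (NOT D OR B OR A) AND (NOT D OR NOT B OR NOT A)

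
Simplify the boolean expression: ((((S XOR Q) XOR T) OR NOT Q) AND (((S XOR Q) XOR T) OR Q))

By distribution ((E OR v) AND (E OR NOT v) = E):
= ((S XOR Q) XOR T)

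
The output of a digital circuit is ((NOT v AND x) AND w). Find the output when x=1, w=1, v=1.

Substituting: ((NOT 1 AND 1) AND 1)
= 0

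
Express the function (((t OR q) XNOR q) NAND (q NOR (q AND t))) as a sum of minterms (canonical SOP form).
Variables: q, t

Σm(1, 2, 3) = (NOT q AND t) OR (q AND NOT t) OR (q AND t)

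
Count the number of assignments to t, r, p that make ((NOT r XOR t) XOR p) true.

Satisfying assignments: (0,0,0), (0,1,1), (1,0,1), (1,1,0)
Count: 4 out of 8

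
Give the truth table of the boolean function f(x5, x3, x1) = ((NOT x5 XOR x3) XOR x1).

x5 | x3 | x1 | Output
---------------------
0 | 0 | 0 | 1
0 | 0 | 1 | 0
0 | 1 | 0 | 0
0 | 1 | 1 | 1
1 | 0 | 0 | 0
1 | 0 | 1 | 1
1 | 1 | 0 | 1
1 | 1 | 1 | 0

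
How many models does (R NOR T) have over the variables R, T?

Satisfying assignments: (0,0)
Count: 1 out of 4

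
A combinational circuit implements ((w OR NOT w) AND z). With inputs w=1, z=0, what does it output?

Substituting: ((1 OR NOT 1) AND 0)
= 0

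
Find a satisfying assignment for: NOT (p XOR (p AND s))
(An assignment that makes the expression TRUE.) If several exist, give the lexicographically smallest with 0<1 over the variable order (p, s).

p=0, s=0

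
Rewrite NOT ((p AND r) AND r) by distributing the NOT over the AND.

NOT (p AND r) OR NOT r
De Morgan's: NOT(AND of terms) = OR of negations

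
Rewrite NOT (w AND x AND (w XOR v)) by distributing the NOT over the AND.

NOT w OR NOT x OR NOT (w XOR v)
De Morgan's: NOT(AND of terms) = OR of negations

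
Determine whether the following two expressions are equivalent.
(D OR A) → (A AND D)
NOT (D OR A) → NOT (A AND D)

No, Inverse is not equivalent to original (counterexample: D=0, C=0, A=1)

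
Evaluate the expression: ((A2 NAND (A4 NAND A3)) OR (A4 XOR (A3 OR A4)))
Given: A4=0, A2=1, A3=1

Substituting: ((1 NAND (0 NAND 1)) OR (0 XOR (1 OR 0)))
= 1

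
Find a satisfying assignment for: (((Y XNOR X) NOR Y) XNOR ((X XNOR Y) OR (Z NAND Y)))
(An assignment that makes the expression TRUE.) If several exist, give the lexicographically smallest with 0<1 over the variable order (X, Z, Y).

X=0, Z=1, Y=1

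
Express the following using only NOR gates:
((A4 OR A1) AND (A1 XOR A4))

((((A4 NOR A1) NOR (A4 NOR A1)) NOR ((A4 NOR A1) NOR (A4 NOR A1))) NOR (((((A1 NOR A4) NOR (A1 NOR A4)) NOR ((A1 NOR A4) NOR (A1 NOR A4))) NOR ((((A1 NOR A1) NOR (A4 NOR A4)) NOR ((A1 NOR A1) NOR (A4 NOR A4))) NOR (((A1 NOR A1) NOR (A4 NOR A4)) NOR ((A1 NOR A1) NOR (A4 NOR A4))))) NOR ((((A1 NOR A4) NOR (A1 NOR A4)) NOR ((A1 NOR A4) NOR (A1 NOR A4))) NOR ((((A1 NOR A1) NOR (A4 NOR A4)) NOR ((A1 NOR A1) NOR (A4 NOR A4))) NOR (((A1 NOR A1) NOR (A4 NOR A4)) NOR ((A1 NOR A1) NOR (A4 NOR A4)))))))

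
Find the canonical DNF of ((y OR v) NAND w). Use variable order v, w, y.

(NOT v AND NOT w AND NOT y) OR (NOT v AND NOT w AND y) OR (NOT v AND w AND NOT y) OR (v AND NOT w AND NOT y) OR (v AND NOT w AND y)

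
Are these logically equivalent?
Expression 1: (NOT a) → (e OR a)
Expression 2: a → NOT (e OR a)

No, Inverse is not equivalent to original (counterexample: a=0, e=0)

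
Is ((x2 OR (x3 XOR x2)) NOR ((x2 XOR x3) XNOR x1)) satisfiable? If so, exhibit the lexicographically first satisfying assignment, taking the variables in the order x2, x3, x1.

x2=0, x3=0, x1=1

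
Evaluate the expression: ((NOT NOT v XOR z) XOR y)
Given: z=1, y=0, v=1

Substituting: ((NOT NOT 1 XOR 1) XOR 0)
= 0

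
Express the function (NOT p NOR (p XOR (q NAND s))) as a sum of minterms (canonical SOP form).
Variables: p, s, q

Σm(4, 5, 6) = (p AND NOT s AND NOT q) OR (p AND NOT s AND q) OR (p AND s AND NOT q)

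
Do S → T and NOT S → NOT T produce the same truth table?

No, Inverse is not equivalent to original (counterexample: S=0, T=1)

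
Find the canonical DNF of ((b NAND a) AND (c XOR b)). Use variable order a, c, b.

(NOT a AND NOT c AND b) OR (NOT a AND c AND NOT b) OR (a AND c AND NOT b)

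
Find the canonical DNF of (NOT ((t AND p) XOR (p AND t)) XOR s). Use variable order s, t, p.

(NOT s AND NOT t AND NOT p) OR (NOT s AND NOT t AND p) OR (NOT s AND t AND NOT p) OR (NOT s AND t AND p)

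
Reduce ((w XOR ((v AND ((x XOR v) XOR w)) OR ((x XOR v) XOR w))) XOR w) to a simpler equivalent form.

By XOR self-cancellation ((E XOR v) XOR v = E) then absorption (E OR (E AND v) = E):
= ((x XOR v) XOR w)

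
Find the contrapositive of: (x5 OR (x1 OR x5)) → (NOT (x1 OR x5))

Contrapositive: (x1 OR x5) → NOT (x5 OR (x1 OR x5))
Note: A statement and its contrapositive are logically equivalent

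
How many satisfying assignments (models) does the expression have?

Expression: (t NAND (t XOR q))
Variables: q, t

Satisfying assignments: (0,0), (1,0), (1,1)
Count: 3 out of 4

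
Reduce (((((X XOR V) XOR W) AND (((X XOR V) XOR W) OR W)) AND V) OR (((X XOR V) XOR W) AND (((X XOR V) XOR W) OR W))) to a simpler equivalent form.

By absorption (E OR (E AND v) = E) then absorption (E AND (E OR v) = E):
= ((X XOR V) XOR W)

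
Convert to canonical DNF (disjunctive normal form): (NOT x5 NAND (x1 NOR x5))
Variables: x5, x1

(NOT x5 AND x1) OR (x5 AND NOT x1) OR (x5 AND x1)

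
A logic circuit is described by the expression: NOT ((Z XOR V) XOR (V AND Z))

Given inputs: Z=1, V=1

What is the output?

Substituting: NOT ((1 XOR 1) XOR (1 AND 1))
= 0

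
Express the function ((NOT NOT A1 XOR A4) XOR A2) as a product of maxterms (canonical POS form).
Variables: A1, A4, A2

ΠM(0, 3, 5, 6) = (A1 OR A4 OR A2) AND (A1 OR NOT A4 OR NOT A2) AND (NOT A1 OR A4 OR NOT A2) AND (NOT A1 OR NOT A4 OR A2)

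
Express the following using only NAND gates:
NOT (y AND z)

(((y NAND z) NAND (y NAND z)) NAND ((y NAND z) NAND (y NAND z)))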